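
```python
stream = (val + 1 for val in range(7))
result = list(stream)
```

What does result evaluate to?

Step 1: For each val in range(7), compute val+1:
  val=0: 0+1 = 1
  val=1: 1+1 = 2
  val=2: 2+1 = 3
  val=3: 3+1 = 4
  val=4: 4+1 = 5
  val=5: 5+1 = 6
  val=6: 6+1 = 7
Therefore result = [1, 2, 3, 4, 5, 6, 7].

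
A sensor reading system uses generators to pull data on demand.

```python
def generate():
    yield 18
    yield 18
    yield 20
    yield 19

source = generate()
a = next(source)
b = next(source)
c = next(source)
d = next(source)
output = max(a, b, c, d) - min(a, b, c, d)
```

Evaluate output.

Step 1: Create generator and consume all values:
  a = next(source) = 18
  b = next(source) = 18
  c = next(source) = 20
  d = next(source) = 19
Step 2: max = 20, min = 18, output = 20 - 18 = 2.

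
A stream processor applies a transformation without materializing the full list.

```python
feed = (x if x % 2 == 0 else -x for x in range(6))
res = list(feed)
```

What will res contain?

Step 1: For each x in range(6), yield x if even, else -x:
  x=0: even, yield 0
  x=1: odd, yield -1
  x=2: even, yield 2
  x=3: odd, yield -3
  x=4: even, yield 4
  x=5: odd, yield -5
Therefore res = [0, -1, 2, -3, 4, -5].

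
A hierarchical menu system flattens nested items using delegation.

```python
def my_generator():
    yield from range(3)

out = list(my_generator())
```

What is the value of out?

Step 1: yield from delegates to the iterable, yielding each element.
Step 2: Collected values: [0, 1, 2].
Therefore out = [0, 1, 2].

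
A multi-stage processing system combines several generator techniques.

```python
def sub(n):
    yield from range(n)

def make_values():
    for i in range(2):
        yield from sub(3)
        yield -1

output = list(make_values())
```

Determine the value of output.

Step 1: For each i in range(2):
  i=0: yield from sub(3) -> [0, 1, 2], then yield -1
  i=1: yield from sub(3) -> [0, 1, 2], then yield -1
Therefore output = [0, 1, 2, -1, 0, 1, 2, -1].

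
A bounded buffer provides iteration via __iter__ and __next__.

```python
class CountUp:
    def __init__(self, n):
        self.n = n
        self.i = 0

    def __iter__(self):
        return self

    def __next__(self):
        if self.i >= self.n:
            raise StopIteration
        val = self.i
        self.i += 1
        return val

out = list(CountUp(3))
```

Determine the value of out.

Step 1: CountUp(3) creates an iterator counting 0 to 2.
Step 2: list() consumes all values: [0, 1, 2].
Therefore out = [0, 1, 2].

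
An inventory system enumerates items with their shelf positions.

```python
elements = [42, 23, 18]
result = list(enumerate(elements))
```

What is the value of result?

Step 1: enumerate pairs each element with its index:
  (0, 42)
  (1, 23)
  (2, 18)
Therefore result = [(0, 42), (1, 23), (2, 18)].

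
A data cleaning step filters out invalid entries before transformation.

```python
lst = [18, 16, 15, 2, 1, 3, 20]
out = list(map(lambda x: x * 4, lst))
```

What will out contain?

Step 1: Apply lambda x: x * 4 to each element:
  18 -> 72
  16 -> 64
  15 -> 60
  2 -> 8
  1 -> 4
  3 -> 12
  20 -> 80
Therefore out = [72, 64, 60, 8, 4, 12, 80].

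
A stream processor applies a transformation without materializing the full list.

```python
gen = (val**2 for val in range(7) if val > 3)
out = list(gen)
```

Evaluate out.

Step 1: For range(7), keep val > 3, then square:
  val=0: 0 <= 3, excluded
  val=1: 1 <= 3, excluded
  val=2: 2 <= 3, excluded
  val=3: 3 <= 3, excluded
  val=4: 4 > 3, yield 4**2 = 16
  val=5: 5 > 3, yield 5**2 = 25
  val=6: 6 > 3, yield 6**2 = 36
Therefore out = [16, 25, 36].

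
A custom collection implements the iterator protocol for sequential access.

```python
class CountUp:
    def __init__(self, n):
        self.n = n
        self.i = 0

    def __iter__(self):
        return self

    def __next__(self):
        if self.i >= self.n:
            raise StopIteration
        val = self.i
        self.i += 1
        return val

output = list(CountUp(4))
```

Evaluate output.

Step 1: CountUp(4) creates an iterator counting 0 to 3.
Step 2: list() consumes all values: [0, 1, 2, 3].
Therefore output = [0, 1, 2, 3].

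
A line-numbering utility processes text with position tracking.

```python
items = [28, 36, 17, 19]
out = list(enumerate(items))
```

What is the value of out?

Step 1: enumerate pairs each element with its index:
  (0, 28)
  (1, 36)
  (2, 17)
  (3, 19)
Therefore out = [(0, 28), (1, 36), (2, 17), (3, 19)].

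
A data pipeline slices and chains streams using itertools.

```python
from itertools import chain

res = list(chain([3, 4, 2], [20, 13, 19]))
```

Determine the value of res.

Step 1: chain() concatenates iterables: [3, 4, 2] + [20, 13, 19].
Therefore res = [3, 4, 2, 20, 13, 19].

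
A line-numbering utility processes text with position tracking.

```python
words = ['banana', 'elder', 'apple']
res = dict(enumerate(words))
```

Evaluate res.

Step 1: enumerate pairs indices with words:
  0 -> 'banana'
  1 -> 'elder'
  2 -> 'apple'
Therefore res = {0: 'banana', 1: 'elder', 2: 'apple'}.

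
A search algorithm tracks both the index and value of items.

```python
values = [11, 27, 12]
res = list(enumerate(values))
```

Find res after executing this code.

Step 1: enumerate pairs each element with its index:
  (0, 11)
  (1, 27)
  (2, 12)
Therefore res = [(0, 11), (1, 27), (2, 12)].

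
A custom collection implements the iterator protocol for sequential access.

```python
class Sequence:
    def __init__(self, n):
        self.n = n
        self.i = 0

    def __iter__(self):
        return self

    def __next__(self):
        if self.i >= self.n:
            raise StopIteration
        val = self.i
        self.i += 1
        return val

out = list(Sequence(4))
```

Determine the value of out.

Step 1: Sequence(4) creates an iterator counting 0 to 3.
Step 2: list() consumes all values: [0, 1, 2, 3].
Therefore out = [0, 1, 2, 3].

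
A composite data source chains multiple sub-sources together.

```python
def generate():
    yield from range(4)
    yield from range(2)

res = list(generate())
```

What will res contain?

Step 1: Trace yields in order:
  yield 0
  yield 1
  yield 2
  yield 3
  yield 0
  yield 1
Therefore res = [0, 1, 2, 3, 0, 1].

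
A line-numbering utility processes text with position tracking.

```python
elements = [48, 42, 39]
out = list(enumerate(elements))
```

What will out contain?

Step 1: enumerate pairs each element with its index:
  (0, 48)
  (1, 42)
  (2, 39)
Therefore out = [(0, 48), (1, 42), (2, 39)].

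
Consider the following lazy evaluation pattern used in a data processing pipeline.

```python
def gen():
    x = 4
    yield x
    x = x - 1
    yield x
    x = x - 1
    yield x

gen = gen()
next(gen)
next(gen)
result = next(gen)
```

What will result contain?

Step 1: Trace through generator execution:
  Yield 1: x starts at 4, yield 4
  Yield 2: x = 4 - 1 = 3, yield 3
  Yield 3: x = 3 - 1 = 2, yield 2
Step 2: First next() gets 4, second next() gets the second value, third next() yields 2.
Therefore result = 2.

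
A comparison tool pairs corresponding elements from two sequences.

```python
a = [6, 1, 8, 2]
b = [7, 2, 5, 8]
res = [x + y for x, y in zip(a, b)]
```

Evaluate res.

Step 1: Add corresponding elements:
  6 + 7 = 13
  1 + 2 = 3
  8 + 5 = 13
  2 + 8 = 10
Therefore res = [13, 3, 13, 10].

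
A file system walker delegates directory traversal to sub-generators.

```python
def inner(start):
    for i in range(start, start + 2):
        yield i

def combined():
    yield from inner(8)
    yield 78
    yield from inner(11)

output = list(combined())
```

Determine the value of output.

Step 1: combined() delegates to inner(8):
  yield 8
  yield 9
Step 2: yield 78
Step 3: Delegates to inner(11):
  yield 11
  yield 12
Therefore output = [8, 9, 78, 11, 12].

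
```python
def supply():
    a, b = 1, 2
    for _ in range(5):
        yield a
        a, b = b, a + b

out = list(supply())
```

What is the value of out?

Step 1: Fibonacci-like sequence starting with a=1, b=2:
  Iteration 1: yield a=1, then a,b = 2,3
  Iteration 2: yield a=2, then a,b = 3,5
  Iteration 3: yield a=3, then a,b = 5,8
  Iteration 4: yield a=5, then a,b = 8,13
  Iteration 5: yield a=8, then a,b = 13,21
Therefore out = [1, 2, 3, 5, 8].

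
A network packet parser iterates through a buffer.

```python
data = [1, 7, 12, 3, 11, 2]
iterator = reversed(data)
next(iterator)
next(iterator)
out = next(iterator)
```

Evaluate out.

Step 1: reversed([1, 7, 12, 3, 11, 2]) gives iterator: [2, 11, 3, 12, 7, 1].
Step 2: First next() = 2, second next() = 11.
Step 3: Third next() = 3.
Therefore out = 3.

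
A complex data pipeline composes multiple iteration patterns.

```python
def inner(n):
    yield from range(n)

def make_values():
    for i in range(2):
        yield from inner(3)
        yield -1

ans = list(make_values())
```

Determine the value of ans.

Step 1: For each i in range(2):
  i=0: yield from inner(3) -> [0, 1, 2], then yield -1
  i=1: yield from inner(3) -> [0, 1, 2], then yield -1
Therefore ans = [0, 1, 2, -1, 0, 1, 2, -1].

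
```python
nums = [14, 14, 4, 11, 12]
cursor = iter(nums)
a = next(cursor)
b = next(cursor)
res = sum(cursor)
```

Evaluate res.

Step 1: Create iterator over [14, 14, 4, 11, 12].
Step 2: a = next() = 14, b = next() = 14.
Step 3: sum() of remaining [4, 11, 12] = 27.
Therefore res = 27.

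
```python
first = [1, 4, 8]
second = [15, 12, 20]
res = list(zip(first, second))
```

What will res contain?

Step 1: zip pairs elements at same index:
  Index 0: (1, 15)
  Index 1: (4, 12)
  Index 2: (8, 20)
Therefore res = [(1, 15), (4, 12), (8, 20)].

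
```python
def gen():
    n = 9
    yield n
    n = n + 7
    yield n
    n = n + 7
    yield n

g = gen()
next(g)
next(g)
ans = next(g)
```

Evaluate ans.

Step 1: Trace through generator execution:
  Yield 1: n starts at 9, yield 9
  Yield 2: n = 9 + 7 = 16, yield 16
  Yield 3: n = 16 + 7 = 23, yield 23
Step 2: First next() gets 9, second next() gets the second value, third next() yields 23.
Therefore ans = 23.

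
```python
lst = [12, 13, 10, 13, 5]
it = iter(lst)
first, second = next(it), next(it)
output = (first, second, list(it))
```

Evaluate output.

Step 1: Create iterator over [12, 13, 10, 13, 5].
Step 2: first = 12, second = 13.
Step 3: Remaining elements: [10, 13, 5].
Therefore output = (12, 13, [10, 13, 5]).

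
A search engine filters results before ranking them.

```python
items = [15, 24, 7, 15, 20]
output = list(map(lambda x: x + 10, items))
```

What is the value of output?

Step 1: Apply lambda x: x + 10 to each element:
  15 -> 25
  24 -> 34
  7 -> 17
  15 -> 25
  20 -> 30
Therefore output = [25, 34, 17, 25, 30].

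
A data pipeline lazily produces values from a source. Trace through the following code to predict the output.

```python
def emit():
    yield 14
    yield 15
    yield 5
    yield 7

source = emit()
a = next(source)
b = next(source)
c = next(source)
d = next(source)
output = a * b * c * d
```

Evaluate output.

Step 1: Create generator and consume all values:
  a = next(source) = 14
  b = next(source) = 15
  c = next(source) = 5
  d = next(source) = 7
Step 2: output = 14 * 15 * 5 * 7 = 7350.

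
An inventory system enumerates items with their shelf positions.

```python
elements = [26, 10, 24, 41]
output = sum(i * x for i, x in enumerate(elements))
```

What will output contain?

Step 1: Compute i * x for each (i, x) in enumerate([26, 10, 24, 41]):
  i=0, x=26: 0*26 = 0
  i=1, x=10: 1*10 = 10
  i=2, x=24: 2*24 = 48
  i=3, x=41: 3*41 = 123
Step 2: sum = 0 + 10 + 48 + 123 = 181.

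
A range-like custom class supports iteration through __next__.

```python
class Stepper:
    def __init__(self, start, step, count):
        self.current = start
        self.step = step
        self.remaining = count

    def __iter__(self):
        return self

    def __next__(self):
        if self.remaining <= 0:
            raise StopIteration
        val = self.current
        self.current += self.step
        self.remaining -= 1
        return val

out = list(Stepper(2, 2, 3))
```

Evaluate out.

Step 1: Stepper starts at 2, increments by 2, for 3 steps:
  Yield 2, then current += 2
  Yield 4, then current += 2
  Yield 6, then current += 2
Therefore out = [2, 4, 6].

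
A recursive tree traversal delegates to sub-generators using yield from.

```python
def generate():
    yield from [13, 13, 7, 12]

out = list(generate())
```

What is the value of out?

Step 1: yield from delegates to the iterable, yielding each element.
Step 2: Collected values: [13, 13, 7, 12].
Therefore out = [13, 13, 7, 12].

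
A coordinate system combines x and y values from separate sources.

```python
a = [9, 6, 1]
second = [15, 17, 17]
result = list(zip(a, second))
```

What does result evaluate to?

Step 1: zip pairs elements at same index:
  Index 0: (9, 15)
  Index 1: (6, 17)
  Index 2: (1, 17)
Therefore result = [(9, 15), (6, 17), (1, 17)].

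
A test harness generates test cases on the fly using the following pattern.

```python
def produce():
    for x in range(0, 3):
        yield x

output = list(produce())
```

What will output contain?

Step 1: The generator yields each value from range(0, 3).
Step 2: list() consumes all yields: [0, 1, 2].
Therefore output = [0, 1, 2].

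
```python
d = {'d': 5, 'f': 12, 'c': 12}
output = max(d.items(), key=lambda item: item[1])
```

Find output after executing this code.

Step 1: Find item with maximum value:
  ('d', 5)
  ('f', 12)
  ('c', 12)
Step 2: Maximum value is 12 at key 'f'.
Therefore output = ('f', 12).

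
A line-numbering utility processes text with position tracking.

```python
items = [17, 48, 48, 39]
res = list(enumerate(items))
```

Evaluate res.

Step 1: enumerate pairs each element with its index:
  (0, 17)
  (1, 48)
  (2, 48)
  (3, 39)
Therefore res = [(0, 17), (1, 48), (2, 48), (3, 39)].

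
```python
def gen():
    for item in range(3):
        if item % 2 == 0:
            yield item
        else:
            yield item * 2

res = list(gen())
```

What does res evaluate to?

Step 1: For each item in range(3), yield item if even, else item*2:
  item=0 (even): yield 0
  item=1 (odd): yield 1*2 = 2
  item=2 (even): yield 2
Therefore res = [0, 2, 2].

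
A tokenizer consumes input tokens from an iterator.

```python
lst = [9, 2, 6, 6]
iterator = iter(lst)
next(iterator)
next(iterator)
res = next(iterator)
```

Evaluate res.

Step 1: Create iterator over [9, 2, 6, 6].
Step 2: next() consumes 9.
Step 3: next() consumes 2.
Step 4: next() returns 6.
Therefore res = 6.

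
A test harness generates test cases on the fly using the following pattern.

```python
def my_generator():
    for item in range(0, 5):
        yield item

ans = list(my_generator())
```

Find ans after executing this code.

Step 1: The generator yields each value from range(0, 5).
Step 2: list() consumes all yields: [0, 1, 2, 3, 4].
Therefore ans = [0, 1, 2, 3, 4].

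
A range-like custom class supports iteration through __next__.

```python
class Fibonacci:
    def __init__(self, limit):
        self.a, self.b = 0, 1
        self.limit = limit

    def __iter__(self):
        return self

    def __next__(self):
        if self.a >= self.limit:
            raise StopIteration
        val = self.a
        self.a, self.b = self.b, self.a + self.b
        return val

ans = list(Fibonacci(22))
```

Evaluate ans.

Step 1: Fibonacci-like sequence (a=0, b=1) until >= 22:
  Yield 0, then a,b = 1,1
  Yield 1, then a,b = 1,2
  Yield 1, then a,b = 2,3
  Yield 2, then a,b = 3,5
  Yield 3, then a,b = 5,8
  Yield 5, then a,b = 8,13
  Yield 8, then a,b = 13,21
  Yield 13, then a,b = 21,34
  Yield 21, then a,b = 34,55
Step 2: 34 >= 22, stop.
Therefore ans = [0, 1, 1, 2, 3, 5, 8, 13, 21].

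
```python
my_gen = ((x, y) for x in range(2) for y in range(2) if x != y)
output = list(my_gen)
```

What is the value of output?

Step 1: Nested generator over range(2) x range(2) where x != y:
  (0, 0): excluded (x == y)
  (0, 1): included
  (1, 0): included
  (1, 1): excluded (x == y)
Therefore output = [(0, 1), (1, 0)].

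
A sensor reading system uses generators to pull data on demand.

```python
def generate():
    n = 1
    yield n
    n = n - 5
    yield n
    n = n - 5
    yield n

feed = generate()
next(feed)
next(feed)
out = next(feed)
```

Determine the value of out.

Step 1: Trace through generator execution:
  Yield 1: n starts at 1, yield 1
  Yield 2: n = 1 - 5 = -4, yield -4
  Yield 3: n = -4 - 5 = -9, yield -9
Step 2: First next() gets 1, second next() gets the second value, third next() yields -9.
Therefore out = -9.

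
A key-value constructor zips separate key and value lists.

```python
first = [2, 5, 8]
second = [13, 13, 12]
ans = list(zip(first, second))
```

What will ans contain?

Step 1: zip pairs elements at same index:
  Index 0: (2, 13)
  Index 1: (5, 13)
  Index 2: (8, 12)
Therefore ans = [(2, 13), (5, 13), (8, 12)].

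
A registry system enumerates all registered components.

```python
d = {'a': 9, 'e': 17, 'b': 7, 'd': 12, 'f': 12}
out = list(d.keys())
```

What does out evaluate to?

Step 1: d.keys() returns the dictionary keys in insertion order.
Therefore out = ['a', 'e', 'b', 'd', 'f'].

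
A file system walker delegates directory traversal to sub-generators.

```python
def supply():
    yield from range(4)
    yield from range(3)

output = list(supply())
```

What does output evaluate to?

Step 1: Trace yields in order:
  yield 0
  yield 1
  yield 2
  yield 3
  yield 0
  yield 1
  yield 2
Therefore output = [0, 1, 2, 3, 0, 1, 2].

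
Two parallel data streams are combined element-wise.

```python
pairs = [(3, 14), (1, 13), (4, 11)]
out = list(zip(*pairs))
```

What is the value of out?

Step 1: zip(*pairs) transposes: unzips [(3, 14), (1, 13), (4, 11)] into separate sequences.
Step 2: First elements: (3, 1, 4), second elements: (14, 13, 11).
Therefore out = [(3, 1, 4), (14, 13, 11)].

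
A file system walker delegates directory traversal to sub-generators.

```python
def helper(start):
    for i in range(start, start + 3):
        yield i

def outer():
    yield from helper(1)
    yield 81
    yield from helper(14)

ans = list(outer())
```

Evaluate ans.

Step 1: outer() delegates to helper(1):
  yield 1
  yield 2
  yield 3
Step 2: yield 81
Step 3: Delegates to helper(14):
  yield 14
  yield 15
  yield 16
Therefore ans = [1, 2, 3, 81, 14, 15, 16].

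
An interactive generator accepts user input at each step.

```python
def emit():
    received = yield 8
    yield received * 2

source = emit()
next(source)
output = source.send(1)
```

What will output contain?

Step 1: next(source) advances to first yield, producing 8.
Step 2: send(1) resumes, received = 1.
Step 3: yield received * 2 = 1 * 2 = 2.
Therefore output = 2.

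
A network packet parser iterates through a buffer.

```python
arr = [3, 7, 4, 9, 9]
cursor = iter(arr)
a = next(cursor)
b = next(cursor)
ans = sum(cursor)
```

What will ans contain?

Step 1: Create iterator over [3, 7, 4, 9, 9].
Step 2: a = next() = 3, b = next() = 7.
Step 3: sum() of remaining [4, 9, 9] = 22.
Therefore ans = 22.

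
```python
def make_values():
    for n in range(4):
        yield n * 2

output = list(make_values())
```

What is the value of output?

Step 1: For each n in range(4), yield n * 2:
  n=0: yield 0 * 2 = 0
  n=1: yield 1 * 2 = 2
  n=2: yield 2 * 2 = 4
  n=3: yield 3 * 2 = 6
Therefore output = [0, 2, 4, 6].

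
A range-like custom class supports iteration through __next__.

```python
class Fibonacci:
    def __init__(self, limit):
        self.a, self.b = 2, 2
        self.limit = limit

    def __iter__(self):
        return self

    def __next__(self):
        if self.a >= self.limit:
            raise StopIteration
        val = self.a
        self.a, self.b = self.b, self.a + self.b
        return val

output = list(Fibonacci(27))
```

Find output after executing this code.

Step 1: Fibonacci-like sequence (a=2, b=2) until >= 27:
  Yield 2, then a,b = 2,4
  Yield 2, then a,b = 4,6
  Yield 4, then a,b = 6,10
  Yield 6, then a,b = 10,16
  Yield 10, then a,b = 16,26
  Yield 16, then a,b = 26,42
  Yield 26, then a,b = 42,68
Step 2: 42 >= 27, stop.
Therefore output = [2, 2, 4, 6, 10, 16, 26].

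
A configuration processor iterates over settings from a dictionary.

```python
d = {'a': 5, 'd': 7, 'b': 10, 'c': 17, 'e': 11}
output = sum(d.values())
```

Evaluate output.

Step 1: d.values() = [5, 7, 10, 17, 11].
Step 2: sum = 50.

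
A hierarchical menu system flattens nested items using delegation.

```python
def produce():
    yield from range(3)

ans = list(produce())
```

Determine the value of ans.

Step 1: yield from delegates to the iterable, yielding each element.
Step 2: Collected values: [0, 1, 2].
Therefore ans = [0, 1, 2].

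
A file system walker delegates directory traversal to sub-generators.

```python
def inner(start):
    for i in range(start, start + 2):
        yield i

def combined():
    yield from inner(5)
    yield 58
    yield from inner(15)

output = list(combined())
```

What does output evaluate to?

Step 1: combined() delegates to inner(5):
  yield 5
  yield 6
Step 2: yield 58
Step 3: Delegates to inner(15):
  yield 15
  yield 16
Therefore output = [5, 6, 58, 15, 16].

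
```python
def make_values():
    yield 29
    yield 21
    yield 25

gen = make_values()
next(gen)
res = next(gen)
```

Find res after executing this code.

Step 1: make_values() creates a generator.
Step 2: next(gen) yields 29 (consumed and discarded).
Step 3: next(gen) yields 21, assigned to res.
Therefore res = 21.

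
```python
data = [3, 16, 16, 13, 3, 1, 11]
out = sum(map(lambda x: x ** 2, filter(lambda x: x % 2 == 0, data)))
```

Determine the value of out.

Step 1: Filter even numbers from [3, 16, 16, 13, 3, 1, 11]: [16, 16]
Step 2: Square each: [256, 256]
Step 3: Sum = 512.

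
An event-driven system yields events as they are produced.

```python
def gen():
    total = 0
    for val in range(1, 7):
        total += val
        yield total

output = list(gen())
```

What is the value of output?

Step 1: Generator accumulates running sum:
  val=1: total = 1, yield 1
  val=2: total = 3, yield 3
  val=3: total = 6, yield 6
  val=4: total = 10, yield 10
  val=5: total = 15, yield 15
  val=6: total = 21, yield 21
Therefore output = [1, 3, 6, 10, 15, 21].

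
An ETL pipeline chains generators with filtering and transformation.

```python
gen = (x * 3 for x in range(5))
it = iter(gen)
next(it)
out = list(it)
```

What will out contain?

Step 1: Generator produces [0, 3, 6, 9, 12].
Step 2: next(it) consumes first element (0).
Step 3: list(it) collects remaining: [3, 6, 9, 12].
Therefore out = [3, 6, 9, 12].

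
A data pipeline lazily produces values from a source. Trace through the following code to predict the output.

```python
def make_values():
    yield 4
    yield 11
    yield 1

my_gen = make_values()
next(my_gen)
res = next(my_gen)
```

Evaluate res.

Step 1: make_values() creates a generator.
Step 2: next(my_gen) yields 4 (consumed and discarded).
Step 3: next(my_gen) yields 11, assigned to res.
Therefore res = 11.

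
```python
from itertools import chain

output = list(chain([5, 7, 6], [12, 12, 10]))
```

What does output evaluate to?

Step 1: chain() concatenates iterables: [5, 7, 6] + [12, 12, 10].
Therefore output = [5, 7, 6, 12, 12, 10].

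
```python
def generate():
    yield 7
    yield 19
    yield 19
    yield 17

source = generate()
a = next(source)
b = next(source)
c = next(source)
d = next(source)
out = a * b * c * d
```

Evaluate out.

Step 1: Create generator and consume all values:
  a = next(source) = 7
  b = next(source) = 19
  c = next(source) = 19
  d = next(source) = 17
Step 2: out = 7 * 19 * 19 * 17 = 42959.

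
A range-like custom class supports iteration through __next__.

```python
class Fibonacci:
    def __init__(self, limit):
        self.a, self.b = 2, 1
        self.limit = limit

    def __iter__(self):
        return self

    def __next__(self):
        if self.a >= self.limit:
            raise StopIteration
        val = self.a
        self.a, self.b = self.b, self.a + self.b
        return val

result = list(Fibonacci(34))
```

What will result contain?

Step 1: Fibonacci-like sequence (a=2, b=1) until >= 34:
  Yield 2, then a,b = 1,3
  Yield 1, then a,b = 3,4
  Yield 3, then a,b = 4,7
  Yield 4, then a,b = 7,11
  Yield 7, then a,b = 11,18
  Yield 11, then a,b = 18,29
  Yield 18, then a,b = 29,47
  Yield 29, then a,b = 47,76
Step 2: 47 >= 34, stop.
Therefore result = [2, 1, 3, 4, 7, 11, 18, 29].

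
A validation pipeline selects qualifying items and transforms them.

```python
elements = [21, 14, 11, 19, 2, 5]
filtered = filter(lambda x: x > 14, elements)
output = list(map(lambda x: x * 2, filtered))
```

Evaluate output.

Step 1: Filter elements for elements > 14:
  21: kept
  14: removed
  11: removed
  19: kept
  2: removed
  5: removed
Step 2: Map x * 2 on filtered [21, 19]:
  21 -> 42
  19 -> 38
Therefore output = [42, 38].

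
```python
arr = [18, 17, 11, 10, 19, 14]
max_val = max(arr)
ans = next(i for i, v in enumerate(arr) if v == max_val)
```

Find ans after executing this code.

Step 1: max([18, 17, 11, 10, 19, 14]) = 19.
Step 2: Find first index where value == 19:
  Index 0: 18 != 19
  Index 1: 17 != 19
  Index 2: 11 != 19
  Index 3: 10 != 19
  Index 4: 19 == 19, found!
Therefore ans = 4.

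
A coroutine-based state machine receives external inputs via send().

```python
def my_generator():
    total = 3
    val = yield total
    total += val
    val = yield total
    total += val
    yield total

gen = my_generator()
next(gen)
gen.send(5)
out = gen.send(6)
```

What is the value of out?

Step 1: next() -> yield total=3.
Step 2: send(5) -> val=5, total = 3+5 = 8, yield 8.
Step 3: send(6) -> val=6, total = 8+6 = 14, yield 14.
Therefore out = 14.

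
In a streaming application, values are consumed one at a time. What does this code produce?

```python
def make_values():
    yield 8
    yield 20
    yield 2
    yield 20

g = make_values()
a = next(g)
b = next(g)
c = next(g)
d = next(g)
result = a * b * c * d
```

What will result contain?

Step 1: Create generator and consume all values:
  a = next(g) = 8
  b = next(g) = 20
  c = next(g) = 2
  d = next(g) = 20
Step 2: result = 8 * 20 * 2 * 20 = 6400.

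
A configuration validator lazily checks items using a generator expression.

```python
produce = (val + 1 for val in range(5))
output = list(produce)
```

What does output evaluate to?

Step 1: For each val in range(5), compute val+1:
  val=0: 0+1 = 1
  val=1: 1+1 = 2
  val=2: 2+1 = 3
  val=3: 3+1 = 4
  val=4: 4+1 = 5
Therefore output = [1, 2, 3, 4, 5].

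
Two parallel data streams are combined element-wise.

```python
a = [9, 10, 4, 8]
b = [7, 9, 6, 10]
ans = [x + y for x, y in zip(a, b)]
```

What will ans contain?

Step 1: Add corresponding elements:
  9 + 7 = 16
  10 + 9 = 19
  4 + 6 = 10
  8 + 10 = 18
Therefore ans = [16, 19, 10, 18].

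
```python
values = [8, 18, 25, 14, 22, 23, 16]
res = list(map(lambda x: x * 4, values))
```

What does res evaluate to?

Step 1: Apply lambda x: x * 4 to each element:
  8 -> 32
  18 -> 72
  25 -> 100
  14 -> 56
  22 -> 88
  23 -> 92
  16 -> 64
Therefore res = [32, 72, 100, 56, 88, 92, 64].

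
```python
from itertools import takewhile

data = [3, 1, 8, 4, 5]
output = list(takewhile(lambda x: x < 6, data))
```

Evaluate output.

Step 1: takewhile stops at first element >= 6:
  3 < 6: take
  1 < 6: take
  8 >= 6: stop
Therefore output = [3, 1].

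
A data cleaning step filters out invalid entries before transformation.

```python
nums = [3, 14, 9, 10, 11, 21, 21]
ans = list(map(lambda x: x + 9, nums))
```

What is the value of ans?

Step 1: Apply lambda x: x + 9 to each element:
  3 -> 12
  14 -> 23
  9 -> 18
  10 -> 19
  11 -> 20
  21 -> 30
  21 -> 30
Therefore ans = [12, 23, 18, 19, 20, 30, 30].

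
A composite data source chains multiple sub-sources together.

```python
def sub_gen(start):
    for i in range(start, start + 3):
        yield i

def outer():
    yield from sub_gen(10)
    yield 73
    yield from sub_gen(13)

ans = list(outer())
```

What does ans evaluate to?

Step 1: outer() delegates to sub_gen(10):
  yield 10
  yield 11
  yield 12
Step 2: yield 73
Step 3: Delegates to sub_gen(13):
  yield 13
  yield 14
  yield 15
Therefore ans = [10, 11, 12, 73, 13, 14, 15].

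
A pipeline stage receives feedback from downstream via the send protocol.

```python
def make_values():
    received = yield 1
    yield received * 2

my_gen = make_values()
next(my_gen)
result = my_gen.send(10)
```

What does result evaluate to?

Step 1: next(my_gen) advances to first yield, producing 1.
Step 2: send(10) resumes, received = 10.
Step 3: yield received * 2 = 10 * 2 = 20.
Therefore result = 20.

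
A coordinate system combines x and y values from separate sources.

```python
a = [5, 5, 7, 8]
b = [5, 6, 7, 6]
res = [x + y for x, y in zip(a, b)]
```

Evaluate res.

Step 1: Add corresponding elements:
  5 + 5 = 10
  5 + 6 = 11
  7 + 7 = 14
  8 + 6 = 14
Therefore res = [10, 11, 14, 14].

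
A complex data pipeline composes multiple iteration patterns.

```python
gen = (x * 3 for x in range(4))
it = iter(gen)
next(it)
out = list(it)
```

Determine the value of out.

Step 1: Generator produces [0, 3, 6, 9].
Step 2: next(it) consumes first element (0).
Step 3: list(it) collects remaining: [3, 6, 9].
Therefore out = [3, 6, 9].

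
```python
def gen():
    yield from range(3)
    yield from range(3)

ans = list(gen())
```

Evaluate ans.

Step 1: Trace yields in order:
  yield 0
  yield 1
  yield 2
  yield 0
  yield 1
  yield 2
Therefore ans = [0, 1, 2, 0, 1, 2].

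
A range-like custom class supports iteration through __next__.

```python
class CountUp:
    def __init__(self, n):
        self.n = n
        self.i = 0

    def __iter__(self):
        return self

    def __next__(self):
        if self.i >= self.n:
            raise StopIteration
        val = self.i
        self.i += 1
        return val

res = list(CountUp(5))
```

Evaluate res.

Step 1: CountUp(5) creates an iterator counting 0 to 4.
Step 2: list() consumes all values: [0, 1, 2, 3, 4].
Therefore res = [0, 1, 2, 3, 4].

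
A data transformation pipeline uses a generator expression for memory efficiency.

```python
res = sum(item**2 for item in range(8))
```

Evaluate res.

Step 1: Compute item**2 for each item in range(8):
  item=0: 0**2 = 0
  item=1: 1**2 = 1
  item=2: 2**2 = 4
  item=3: 3**2 = 9
  item=4: 4**2 = 16
  item=5: 5**2 = 25
  item=6: 6**2 = 36
  item=7: 7**2 = 49
Step 2: sum = 0 + 1 + 4 + 9 + 16 + 25 + 36 + 49 = 140.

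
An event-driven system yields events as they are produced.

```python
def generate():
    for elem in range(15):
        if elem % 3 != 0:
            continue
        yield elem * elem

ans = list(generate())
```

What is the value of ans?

Step 1: Only yield elem**2 when elem is divisible by 3:
  elem=0: 0 % 3 == 0, yield 0**2 = 0
  elem=3: 3 % 3 == 0, yield 3**2 = 9
  elem=6: 6 % 3 == 0, yield 6**2 = 36
  elem=9: 9 % 3 == 0, yield 9**2 = 81
  elem=12: 12 % 3 == 0, yield 12**2 = 144
Therefore ans = [0, 9, 36, 81, 144].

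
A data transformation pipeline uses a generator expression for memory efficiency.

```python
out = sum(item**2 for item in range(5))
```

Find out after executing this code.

Step 1: Compute item**2 for each item in range(5):
  item=0: 0**2 = 0
  item=1: 1**2 = 1
  item=2: 2**2 = 4
  item=3: 3**2 = 9
  item=4: 4**2 = 16
Step 2: sum = 0 + 1 + 4 + 9 + 16 = 30.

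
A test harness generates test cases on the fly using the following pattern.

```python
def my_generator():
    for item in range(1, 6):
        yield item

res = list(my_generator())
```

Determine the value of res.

Step 1: The generator yields each value from range(1, 6).
Step 2: list() consumes all yields: [1, 2, 3, 4, 5].
Therefore res = [1, 2, 3, 4, 5].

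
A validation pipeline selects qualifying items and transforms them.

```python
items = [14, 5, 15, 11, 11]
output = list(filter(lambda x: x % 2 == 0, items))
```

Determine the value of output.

Step 1: Filter elements divisible by 2:
  14 % 2 = 0: kept
  5 % 2 = 1: removed
  15 % 2 = 1: removed
  11 % 2 = 1: removed
  11 % 2 = 1: removed
Therefore output = [14].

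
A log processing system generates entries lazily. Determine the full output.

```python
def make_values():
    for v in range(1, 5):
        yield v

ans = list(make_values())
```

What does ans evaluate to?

Step 1: The generator yields each value from range(1, 5).
Step 2: list() consumes all yields: [1, 2, 3, 4].
Therefore ans = [1, 2, 3, 4].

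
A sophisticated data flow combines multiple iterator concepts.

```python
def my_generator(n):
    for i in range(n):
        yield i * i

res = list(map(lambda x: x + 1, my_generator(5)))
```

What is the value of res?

Step 1: my_generator(5) yields squares: [0, 1, 4, 9, 16].
Step 2: map adds 1 to each: [1, 2, 5, 10, 17].
Therefore res = [1, 2, 5, 10, 17].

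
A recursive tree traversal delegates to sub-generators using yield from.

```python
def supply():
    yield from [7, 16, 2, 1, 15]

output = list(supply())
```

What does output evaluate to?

Step 1: yield from delegates to the iterable, yielding each element.
Step 2: Collected values: [7, 16, 2, 1, 15].
Therefore output = [7, 16, 2, 1, 15].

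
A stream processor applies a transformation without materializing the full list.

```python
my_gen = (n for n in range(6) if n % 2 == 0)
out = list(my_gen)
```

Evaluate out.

Step 1: Filter range(6) keeping only even values:
  n=0: even, included
  n=1: odd, excluded
  n=2: even, included
  n=3: odd, excluded
  n=4: even, included
  n=5: odd, excluded
Therefore out = [0, 2, 4].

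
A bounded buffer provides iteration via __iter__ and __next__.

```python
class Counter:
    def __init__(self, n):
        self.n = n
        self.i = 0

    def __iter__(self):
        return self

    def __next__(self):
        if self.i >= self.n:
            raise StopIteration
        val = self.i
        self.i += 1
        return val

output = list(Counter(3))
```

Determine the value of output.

Step 1: Counter(3) creates an iterator counting 0 to 2.
Step 2: list() consumes all values: [0, 1, 2].
Therefore output = [0, 1, 2].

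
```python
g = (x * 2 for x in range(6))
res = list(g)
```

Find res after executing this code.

Step 1: For each x in range(6), compute x*2:
  x=0: 0*2 = 0
  x=1: 1*2 = 2
  x=2: 2*2 = 4
  x=3: 3*2 = 6
  x=4: 4*2 = 8
  x=5: 5*2 = 10
Therefore res = [0, 2, 4, 6, 8, 10].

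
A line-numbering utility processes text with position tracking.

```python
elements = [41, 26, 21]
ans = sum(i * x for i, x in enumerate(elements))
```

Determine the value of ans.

Step 1: Compute i * x for each (i, x) in enumerate([41, 26, 21]):
  i=0, x=41: 0*41 = 0
  i=1, x=26: 1*26 = 26
  i=2, x=21: 2*21 = 42
Step 2: sum = 0 + 26 + 42 = 68.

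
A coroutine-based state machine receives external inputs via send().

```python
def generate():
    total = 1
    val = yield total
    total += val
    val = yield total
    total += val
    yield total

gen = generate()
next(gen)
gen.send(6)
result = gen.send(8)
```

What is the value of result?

Step 1: next() -> yield total=1.
Step 2: send(6) -> val=6, total = 1+6 = 7, yield 7.
Step 3: send(8) -> val=8, total = 7+8 = 15, yield 15.
Therefore result = 15.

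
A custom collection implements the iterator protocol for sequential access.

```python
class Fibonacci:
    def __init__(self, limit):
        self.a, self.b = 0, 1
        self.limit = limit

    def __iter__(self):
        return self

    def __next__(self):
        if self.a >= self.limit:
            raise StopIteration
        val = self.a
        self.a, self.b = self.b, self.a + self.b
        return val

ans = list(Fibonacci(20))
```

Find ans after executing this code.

Step 1: Fibonacci-like sequence (a=0, b=1) until >= 20:
  Yield 0, then a,b = 1,1
  Yield 1, then a,b = 1,2
  Yield 1, then a,b = 2,3
  Yield 2, then a,b = 3,5
  Yield 3, then a,b = 5,8
  Yield 5, then a,b = 8,13
  Yield 8, then a,b = 13,21
  Yield 13, then a,b = 21,34
Step 2: 21 >= 20, stop.
Therefore ans = [0, 1, 1, 2, 3, 5, 8, 13].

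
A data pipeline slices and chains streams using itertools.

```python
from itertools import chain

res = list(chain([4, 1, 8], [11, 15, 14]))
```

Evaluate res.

Step 1: chain() concatenates iterables: [4, 1, 8] + [11, 15, 14].
Therefore res = [4, 1, 8, 11, 15, 14].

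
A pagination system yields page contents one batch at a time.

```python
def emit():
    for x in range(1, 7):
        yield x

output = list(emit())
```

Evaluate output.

Step 1: The generator yields each value from range(1, 7).
Step 2: list() consumes all yields: [1, 2, 3, 4, 5, 6].
Therefore output = [1, 2, 3, 4, 5, 6].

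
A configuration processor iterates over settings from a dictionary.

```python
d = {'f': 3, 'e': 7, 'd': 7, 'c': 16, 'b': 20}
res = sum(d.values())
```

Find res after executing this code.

Step 1: d.values() = [3, 7, 7, 16, 20].
Step 2: sum = 53.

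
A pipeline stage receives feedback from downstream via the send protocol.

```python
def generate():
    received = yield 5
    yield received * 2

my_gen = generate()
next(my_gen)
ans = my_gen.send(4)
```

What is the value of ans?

Step 1: next(my_gen) advances to first yield, producing 5.
Step 2: send(4) resumes, received = 4.
Step 3: yield received * 2 = 4 * 2 = 8.
Therefore ans = 8.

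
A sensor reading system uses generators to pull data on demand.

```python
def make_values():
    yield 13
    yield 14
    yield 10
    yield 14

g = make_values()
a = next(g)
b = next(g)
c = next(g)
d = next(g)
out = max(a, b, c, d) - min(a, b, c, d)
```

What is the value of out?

Step 1: Create generator and consume all values:
  a = next(g) = 13
  b = next(g) = 14
  c = next(g) = 10
  d = next(g) = 14
Step 2: max = 14, min = 10, out = 14 - 10 = 4.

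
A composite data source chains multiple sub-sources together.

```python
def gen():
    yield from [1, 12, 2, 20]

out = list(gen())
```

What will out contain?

Step 1: yield from delegates to the iterable, yielding each element.
Step 2: Collected values: [1, 12, 2, 20].
Therefore out = [1, 12, 2, 20].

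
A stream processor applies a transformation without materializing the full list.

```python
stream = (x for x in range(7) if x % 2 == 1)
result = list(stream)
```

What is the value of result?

Step 1: Filter range(7) keeping only odd values:
  x=0: even, excluded
  x=1: odd, included
  x=2: even, excluded
  x=3: odd, included
  x=4: even, excluded
  x=5: odd, included
  x=6: even, excluded
Therefore result = [1, 3, 5].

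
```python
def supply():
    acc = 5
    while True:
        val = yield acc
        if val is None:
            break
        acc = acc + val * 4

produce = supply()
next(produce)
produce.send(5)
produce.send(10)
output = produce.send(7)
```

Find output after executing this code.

Step 1: next() -> yield acc=5.
Step 2: send(5) -> val=5, acc = 5 + 5*4 = 25, yield 25.
Step 3: send(10) -> val=10, acc = 25 + 10*4 = 65, yield 65.
Step 4: send(7) -> val=7, acc = 65 + 7*4 = 93, yield 93.
Therefore output = 93.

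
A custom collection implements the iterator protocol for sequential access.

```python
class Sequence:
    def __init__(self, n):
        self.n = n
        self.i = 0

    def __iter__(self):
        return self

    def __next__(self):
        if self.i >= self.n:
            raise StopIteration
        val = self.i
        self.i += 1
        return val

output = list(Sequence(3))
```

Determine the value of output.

Step 1: Sequence(3) creates an iterator counting 0 to 2.
Step 2: list() consumes all values: [0, 1, 2].
Therefore output = [0, 1, 2].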